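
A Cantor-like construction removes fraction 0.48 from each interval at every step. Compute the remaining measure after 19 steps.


Step 1: At each step, fraction remaining = 1 - 0.48 = 0.52
Step 2: After 19 steps, measure = (0.52)^19
Result = 4.018496e-06


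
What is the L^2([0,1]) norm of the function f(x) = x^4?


Step 1: ||f||_2 = (integral_0^1 |x^4|^2 dx)^(1/2)
     = (integral_0^1 x^8 dx)^(1/2)
Step 2: integral_0^1 x^8 dx = [x^9/(9)] from 0 to 1 = 1^9/9
     = 1/9 = 0.111111
Step 3: ||f||_2 = (0.111111)^(1/2) = 0.333333


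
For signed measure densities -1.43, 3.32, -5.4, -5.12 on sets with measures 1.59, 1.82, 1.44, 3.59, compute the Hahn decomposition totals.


Step 1: Compute signed measure on each set:
  Set 1: -1.43 * 1.59 = -2.2737
  Set 2: 3.32 * 1.82 = 6.0424
  Set 3: -5.4 * 1.44 = -7.776
  Set 4: -5.12 * 3.59 = -18.3808
Step 2: Total signed measure = (-2.2737) + (6.0424) + (-7.776) + (-18.3808)
     = -22.3881
Step 3: Positive part mu+(X) = sum of positive contributions = 6.0424
Step 4: Negative part mu-(X) = |sum of negative contributions| = 28.4305


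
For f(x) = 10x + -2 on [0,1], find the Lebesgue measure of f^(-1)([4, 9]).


f^(-1)([4, 9]) = {x : 4 <= 10x + -2 <= 9}
Solving: (4 - -2)/10 <= x <= (9 - -2)/10
= [0.6, 1.1]
Intersecting with [0,1]: [0.6, 1]
Measure = 1 - 0.6 = 0.4


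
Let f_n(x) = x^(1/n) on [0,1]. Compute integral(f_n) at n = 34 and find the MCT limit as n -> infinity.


At n = 34: f_34(x) = x^(1/34).
Step 1: integral(x^(1/34), 0, 1) = [x^(1/34+1) / (1/34+1)] from 0 to 1
     = 1 / (1/34 + 1) = 1 / ((34+1)/34) = 34/(34+1)
     = 34/35 = 0.971429
Step 2: As n -> infinity, f_n(x) = x^(1/n) -> 1 for x in (0,1], and f_n is increasing in n.
By MCT, lim_n integral(f_n) = integral(lim_n f_n) = integral(1, 0, 1) = 1.
Step 3: Verify convergence: 34/35 = 0.971429 -> 1


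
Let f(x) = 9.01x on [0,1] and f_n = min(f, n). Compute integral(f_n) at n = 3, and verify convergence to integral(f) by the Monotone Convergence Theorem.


f(x) = 9.01x on [0,1]; f_n(x) = min(9.01x, n). At n = 3:
Step 1: f(x) reaches 3 at x = 3/9.01 = 0.332963
Step 2: integral(f_3) = integral(9.01x, 0, 0.332963) + integral(3, 0.332963, 1)
       = 9.01*0.332963^2/2 + 3*(1 - 0.332963)
       = 0.499445 + 2.00111
       = 2.500555
Step 3: As n -> infinity, f_n increases to f, so by MCT integral(f_n) -> integral(f) = 9.01/2 = 4.505.
Convergence: integral(f_3) = 2.500555 -> 4.505 as n -> infinity


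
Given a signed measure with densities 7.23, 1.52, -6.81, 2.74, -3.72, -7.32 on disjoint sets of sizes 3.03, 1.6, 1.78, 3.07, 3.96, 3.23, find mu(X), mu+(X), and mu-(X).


Step 1: Compute signed measure on each set:
  Set 1: 7.23 * 3.03 = 21.9069
  Set 2: 1.52 * 1.6 = 2.432
  Set 3: -6.81 * 1.78 = -12.1218
  Set 4: 2.74 * 3.07 = 8.4118
  Set 5: -3.72 * 3.96 = -14.7312
  Set 6: -7.32 * 3.23 = -23.6436
Step 2: Total signed measure = (21.9069) + (2.432) + (-12.1218) + (8.4118) + (-14.7312) + (-23.6436)
     = -17.7459
Step 3: Positive part mu+(X) = sum of positive contributions = 32.7507
Step 4: Negative part mu-(X) = |sum of negative contributions| = 50.4966


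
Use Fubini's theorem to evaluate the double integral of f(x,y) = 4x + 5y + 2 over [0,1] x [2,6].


By Fubini, integrate in x first, then y.
Step 1: Fix y, integrate over x in [0,1]:
  integral(4x + 5y + 2, x=0..1)
  = 4*(1^2 - 0^2)/2 + (5y + 2)*(1 - 0)
  = 2 + (5y + 2)*1
  = 2 + 5y + 2
  = 4 + 5y
Step 2: Integrate over y in [2,6]:
  integral(4 + 5y, y=2..6)
  = 4*4 + 5*(6^2 - 2^2)/2
  = 16 + 80
  = 96


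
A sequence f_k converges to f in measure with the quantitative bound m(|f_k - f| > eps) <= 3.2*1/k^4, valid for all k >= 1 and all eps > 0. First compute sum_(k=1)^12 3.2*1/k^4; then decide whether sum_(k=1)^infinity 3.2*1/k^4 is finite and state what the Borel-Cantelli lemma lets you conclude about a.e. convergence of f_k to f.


Step 1: List the terms 3.2*1/k^4 for k = 1 to 12:
  k=1: 3.2
  k=2: 0.2
  k=3: 0.039506
  k=4: 0.0125
  k=5: 0.00512
  k=6: 0.002469
  k=7: 0.001333
  k=8: 7.812500e-04
  k=9: 4.877305e-04
  k=10: 3.200000e-04
  k=11: 2.185643e-04
  k=12: 1.543210e-04
Step 2: Partial sum = 3.2 + 0.2 + 0.039506 + 0.0125 + 0.00512 + 0.002469 + 0.001333 + 7.812500e-04 + 4.877305e-04 + 3.200000e-04 + 2.185643e-04 + 1.543210e-04
     = 3.46289
Step 3: The full series sum_(k>=1) 3.2*1/k^4 converges (p-series with p = 4 > 1; a constant multiple of a convergent series converges).
Step 4: Fix eps > 0. Since sum_k m(|f_k - f| > eps) < infinity, the Borel-Cantelli lemma gives
        m(limsup_k {|f_k - f| > eps}) = 0, i.e. for a.e. x, |f_k(x) - f(x)| <= eps for all large k.
        Applying this with eps = 1/j for j = 1, 2, ... and intersecting the countably many full-measure sets,
        for a.e. x we get limsup_k |f_k(x) - f(x)| <= 1/j for every j, hence f_k -> f almost everywhere.
Conclusion: series converges; Borel-Cantelli yields f_k -> f a.e.


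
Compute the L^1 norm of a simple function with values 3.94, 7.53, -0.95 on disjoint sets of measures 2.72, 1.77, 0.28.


Step 1: Compute |f_i|^1 for each value:
  |3.94|^1 = 3.94
  |7.53|^1 = 7.53
  |-0.95|^1 = 0.95
Step 2: Multiply by measures and sum:
  3.94 * 2.72 = 10.7168
  7.53 * 1.77 = 13.3281
  0.95 * 0.28 = 0.266
Sum = 10.7168 + 13.3281 + 0.266 = 24.3109
Step 3: Take the p-th root:
||f||_1 = (24.3109)^(1/1) = 24.3109


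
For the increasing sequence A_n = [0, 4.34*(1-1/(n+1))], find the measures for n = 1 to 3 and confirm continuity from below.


By continuity of measure from below: if A_n increases to A, then m(A_n) -> m(A).
Here A = [0, 4.34], so m(A) = 4.34
Step 1: a_1 = 4.34*(1 - 1/2) = 2.17, m(A_1) = 2.17
Step 2: a_2 = 4.34*(1 - 1/3) = 2.8933, m(A_2) = 2.8933
Step 3: a_3 = 4.34*(1 - 1/4) = 3.255, m(A_3) = 3.255
Limit: m(A_n) -> m([0,4.34]) = 4.34


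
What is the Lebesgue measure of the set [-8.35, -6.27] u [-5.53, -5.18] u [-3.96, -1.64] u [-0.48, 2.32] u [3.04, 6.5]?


For pairwise disjoint intervals, m(union) = sum of lengths.
= (-6.27 - -8.35) + (-5.18 - -5.53) + (-1.64 - -3.96) + (2.32 - -0.48) + (6.5 - 3.04)
= 2.08 + 0.35 + 2.32 + 2.8 + 3.46
= 11.01


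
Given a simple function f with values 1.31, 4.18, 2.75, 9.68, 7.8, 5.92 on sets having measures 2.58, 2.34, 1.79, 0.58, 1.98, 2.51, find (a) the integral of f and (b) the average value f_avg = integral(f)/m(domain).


Step 1: Integral = sum(value_i * measure_i)
= 1.31*2.58 + 4.18*2.34 + 2.75*1.79 + 9.68*0.58 + 7.8*1.98 + 5.92*2.51
= 3.3798 + 9.7812 + 4.9225 + 5.6144 + 15.444 + 14.8592
= 54.0011
Step 2: Total measure of domain = 2.58 + 2.34 + 1.79 + 0.58 + 1.98 + 2.51 = 11.78
Step 3: Average value = 54.0011 / 11.78 = 4.584134


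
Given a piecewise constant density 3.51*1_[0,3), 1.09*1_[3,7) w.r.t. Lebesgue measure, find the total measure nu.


Integrate each piece of the Radon-Nikodym derivative:
Step 1: integral_0^3 3.51 dx = 3.51*(3-0) = 3.51*3 = 10.53
Step 2: integral_3^7 1.09 dx = 1.09*(7-3) = 1.09*4 = 4.36
Total: 10.53 + 4.36 = 14.89


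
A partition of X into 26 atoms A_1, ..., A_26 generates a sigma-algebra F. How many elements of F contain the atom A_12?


Each element of F is a union of some subset S of the 26 atoms.
The element contains A_12 iff A_12 is in S.
So we count subsets S of {A_1,...,A_26} with A_12 in S: choose freely among the other 25 atoms.
Count = 2^(26-1) = 2^25 = 33554432.


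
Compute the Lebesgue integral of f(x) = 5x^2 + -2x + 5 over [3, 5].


The Lebesgue integral of a Riemann-integrable function agrees with the Riemann integral.
Antiderivative F(x) = (5/3)x^3 + (-2/2)x^2 + 5x
F(5) = (5/3)*5^3 + (-2/2)*5^2 + 5*5
     = (5/3)*125 + (-2/2)*25 + 5*5
     = 208.333333 + -25 + 25
     = 208.333333
F(3) = 51
Integral = F(5) - F(3) = 208.333333 - 51 = 157.333333


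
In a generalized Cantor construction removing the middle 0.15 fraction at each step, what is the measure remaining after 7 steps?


Step 1: At each step, fraction remaining = 1 - 0.15 = 0.85
Step 2: After 7 steps, measure = (0.85)^7
Result = 0.320577


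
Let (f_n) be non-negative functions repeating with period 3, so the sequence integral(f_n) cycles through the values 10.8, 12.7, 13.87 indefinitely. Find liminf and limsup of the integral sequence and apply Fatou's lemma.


The sequence (integral(f_n)) is periodic with period 3, repeating the values 10.8, 12.7, 13.87 indefinitely.
Step 1: For a periodic sequence, every tail (a_m, a_(m+1), ...) contains all 3 period values infinitely often.
Step 2: Hence inf of every tail = min of the period values = min(10.8, 12.7, 13.87) = 10.8.
        liminf_n integral(f_n) = sup over m of (inf of tail from m) = 10.8.
Step 3: Similarly sup of every tail = max of the period values = 13.87.
        limsup_n integral(f_n) = 13.87.
Step 4: Fatou's lemma: integral(liminf_n f_n) <= liminf_n integral(f_n) = 10.8.
        So the integral of the pointwise liminf is at most 10.8.


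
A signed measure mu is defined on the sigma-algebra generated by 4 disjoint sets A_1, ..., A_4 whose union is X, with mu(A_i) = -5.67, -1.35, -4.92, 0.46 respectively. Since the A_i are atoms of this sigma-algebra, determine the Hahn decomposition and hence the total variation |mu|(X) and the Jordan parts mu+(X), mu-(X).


Step 1: Every measurable set is a union of atoms (the cells / points), so a Hahn decomposition is
  obtained by grouping atoms by sign: P = union of atoms with mu > 0, N = union of the remaining atoms.
  Atoms in P (indices): 4;  atoms in N (indices): 1, 2, 3
  Positive values: 0.46
  Negative values: -5.67, -1.35, -4.92
Step 2: mu+(X) = mu(P) = sum of positive atom values = 0.46
Step 3: mu-(X) = -mu(N) = sum of |negative atom values| = 11.94
Step 4: |mu|(X) = mu+(X) + mu-(X) = 0.46 + 11.94 = 12.4


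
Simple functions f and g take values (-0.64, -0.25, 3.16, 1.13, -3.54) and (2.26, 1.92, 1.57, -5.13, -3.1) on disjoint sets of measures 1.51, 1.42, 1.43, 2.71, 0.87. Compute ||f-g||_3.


Step 1: Compute differences f_i - g_i:
  -0.64 - 2.26 = -2.9
  -0.25 - 1.92 = -2.17
  3.16 - 1.57 = 1.59
  1.13 - -5.13 = 6.26
  -3.54 - -3.1 = -0.44
Step 2: Compute |diff|^3 * measure for each set:
  |-2.9|^3 * 1.51 = 24.389 * 1.51 = 36.82739
  |-2.17|^3 * 1.42 = 10.218313 * 1.42 = 14.510004
  |1.59|^3 * 1.43 = 4.019679 * 1.43 = 5.748141
  |6.26|^3 * 2.71 = 245.314376 * 2.71 = 664.801959
  |-0.44|^3 * 0.87 = 0.085184 * 0.87 = 0.07411
Step 3: Sum = 721.961604
Step 4: ||f-g||_3 = (721.961604)^(1/3) = 8.970942


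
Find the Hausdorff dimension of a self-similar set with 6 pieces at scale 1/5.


For a self-similar set with N copies scaled by 1/r:
dim_H = log(N)/log(r) = log(6)/log(5)
= 1.791759/1.609438
= 1.113283


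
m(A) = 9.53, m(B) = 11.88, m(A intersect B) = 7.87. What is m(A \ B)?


m(A \ B) = m(A) - m(A n B)
= 9.53 - 7.87
= 1.66


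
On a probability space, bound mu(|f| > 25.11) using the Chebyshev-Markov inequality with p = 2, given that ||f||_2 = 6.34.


Chebyshev/Markov inequality: mu(|f| > eps) <= (||f||_p / eps)^p
Step 1: ||f||_2 / eps = 6.34 / 25.11 = 0.252489
Step 2: Raise to power p = 2:
  (0.252489)^2 = 0.063751
Step 3: Therefore mu(|f| > 25.11) <= 0.063751


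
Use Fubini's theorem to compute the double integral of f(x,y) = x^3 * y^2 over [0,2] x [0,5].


By Fubini's theorem, the double integral factors as a product of single integrals:
Step 1: integral_0^2 x^3 dx = [x^4/4] from 0 to 2
     = 2^4/4 = 4
Step 2: integral_0^5 y^2 dy = [y^3/3] from 0 to 5
     = 5^3/3 = 41.666667
Step 3: Double integral = 4 * 41.666667 = 166.666667


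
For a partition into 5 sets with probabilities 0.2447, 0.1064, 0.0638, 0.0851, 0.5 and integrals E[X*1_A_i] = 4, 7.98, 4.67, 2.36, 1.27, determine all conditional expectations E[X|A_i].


For each cell A_i: E[X|A_i] = E[X*1_A_i] / P(A_i)
Step 1: E[X|A_1] = 4 / 0.2447 = 16.346547
Step 2: E[X|A_2] = 7.98 / 0.1064 = 75
Step 3: E[X|A_3] = 4.67 / 0.0638 = 73.197492
Step 4: E[X|A_4] = 2.36 / 0.0851 = 27.73208
Step 5: E[X|A_5] = 1.27 / 0.5 = 2.54
Verification: E[X] = sum E[X*1_A_i] = 4 + 7.98 + 4.67 + 2.36 + 1.27 = 20.28


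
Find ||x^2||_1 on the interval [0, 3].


Step 1: ||f||_1 = (integral_0^3 |x^2|^1 dx)^(1/1)
     = (integral_0^3 x^2 dx)^(1/1)
Step 2: integral_0^3 x^2 dx = [x^3/(3)] from 0 to 3 = 3^3/3
     = 27/3 = 9
Step 3: ||f||_1 = (9)^(1/1) = 9


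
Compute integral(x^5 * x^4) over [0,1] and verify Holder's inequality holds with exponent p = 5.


Step 1: Exact integral of f*g = integral(x^9, 0, 1) = 1/10
     = 0.1
Step 2: Holder bound with p=5, q=1.25:
  ||f||_p = (integral x^25 dx)^(1/5) = (1/26)^(1/5) = 0.521201
  ||g||_q = (integral x^5 dx)^(1/1.25) = (1/6)^(1/1.25) = 0.238495
Step 3: Holder bound = ||f||_p * ||g||_q = 0.521201 * 0.238495 = 0.124304
Verification: 0.1 <= 0.124304 (Holder holds)


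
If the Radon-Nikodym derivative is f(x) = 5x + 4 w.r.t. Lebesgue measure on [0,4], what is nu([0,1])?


nu(A) = integral_A (dnu/dmu) dmu = integral_0^1 (5x + 4) dx
Step 1: Antiderivative F(x) = (5/2)x^2 + 4x
Step 2: F(1) = (5/2)*1^2 + 4*1 = 2.5 + 4 = 6.5
Step 3: F(0) = (5/2)*0^2 + 4*0 = 0.0 + 0 = 0.0
Step 4: nu([0,1]) = F(1) - F(0) = 6.5 - 0.0 = 6.5


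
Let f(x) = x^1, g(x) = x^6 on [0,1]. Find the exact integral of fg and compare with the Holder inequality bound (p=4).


Step 1: Exact integral of f*g = integral(x^7, 0, 1) = 1/8
     = 0.125
Step 2: Holder bound with p=4, q=1.333333:
  ||f||_p = (integral x^4 dx)^(1/4) = (1/5)^(1/4) = 0.66874
  ||g||_q = (integral x^8 dx)^(1/1.333333) = (1/9)^(1/1.333333) = 0.19245
Step 3: Holder bound = ||f||_p * ||g||_q = 0.66874 * 0.19245 = 0.128699
Verification: 0.125 <= 0.128699 (Holder holds)


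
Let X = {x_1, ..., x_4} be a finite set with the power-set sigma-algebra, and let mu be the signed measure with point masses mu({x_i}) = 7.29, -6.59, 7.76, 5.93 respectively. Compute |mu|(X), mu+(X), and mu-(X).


Step 1: Every measurable set is a union of atoms (the cells / points), so a Hahn decomposition is
  obtained by grouping atoms by sign: P = union of atoms with mu > 0, N = union of the remaining atoms.
  Atoms in P (indices): 1, 3, 4;  atoms in N (indices): 2
  Positive values: 7.29, 7.76, 5.93
  Negative values: -6.59
Step 2: mu+(X) = mu(P) = sum of positive atom values = 20.98
Step 3: mu-(X) = -mu(N) = sum of |negative atom values| = 6.59
Step 4: |mu|(X) = mu+(X) + mu-(X) = 20.98 + 6.59 = 27.57


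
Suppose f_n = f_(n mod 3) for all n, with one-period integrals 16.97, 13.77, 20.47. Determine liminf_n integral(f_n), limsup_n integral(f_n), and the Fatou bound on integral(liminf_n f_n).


The sequence (integral(f_n)) is periodic with period 3, repeating the values 16.97, 13.77, 20.47 indefinitely.
Step 1: For a periodic sequence, every tail (a_m, a_(m+1), ...) contains all 3 period values infinitely often.
Step 2: Hence inf of every tail = min of the period values = min(16.97, 13.77, 20.47) = 13.77.
        liminf_n integral(f_n) = sup over m of (inf of tail from m) = 13.77.
Step 3: Similarly sup of every tail = max of the period values = 20.47.
        limsup_n integral(f_n) = 20.47.
Step 4: Fatou's lemma: integral(liminf_n f_n) <= liminf_n integral(f_n) = 13.77.
        So the integral of the pointwise liminf is at most 13.77.


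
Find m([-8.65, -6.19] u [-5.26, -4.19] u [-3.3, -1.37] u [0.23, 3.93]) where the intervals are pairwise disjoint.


For pairwise disjoint intervals, m(union) = sum of lengths.
= (-6.19 - -8.65) + (-4.19 - -5.26) + (-1.37 - -3.3) + (3.93 - 0.23)
= 2.46 + 1.07 + 1.93 + 3.7
= 9.16


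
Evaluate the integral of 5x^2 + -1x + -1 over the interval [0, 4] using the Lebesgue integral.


The Lebesgue integral of a Riemann-integrable function agrees with the Riemann integral.
Antiderivative F(x) = (5/3)x^3 + (-1/2)x^2 + -1x
F(4) = (5/3)*4^3 + (-1/2)*4^2 + -1*4
     = (5/3)*64 + (-1/2)*16 + -1*4
     = 106.666667 + -8 + -4
     = 94.666667
F(0) = 0.0
Integral = F(4) - F(0) = 94.666667 - 0.0 = 94.666667


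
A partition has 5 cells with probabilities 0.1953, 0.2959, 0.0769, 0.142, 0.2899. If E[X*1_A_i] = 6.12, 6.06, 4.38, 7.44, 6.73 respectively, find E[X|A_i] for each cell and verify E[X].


For each cell A_i: E[X|A_i] = E[X*1_A_i] / P(A_i)
Step 1: E[X|A_1] = 6.12 / 0.1953 = 31.336406
Step 2: E[X|A_2] = 6.06 / 0.2959 = 20.479892
Step 3: E[X|A_3] = 4.38 / 0.0769 = 56.957087
Step 4: E[X|A_4] = 7.44 / 0.142 = 52.394366
Step 5: E[X|A_5] = 6.73 / 0.2899 = 23.214902
Verification: E[X] = sum E[X*1_A_i] = 6.12 + 6.06 + 4.38 + 7.44 + 6.73 = 30.73


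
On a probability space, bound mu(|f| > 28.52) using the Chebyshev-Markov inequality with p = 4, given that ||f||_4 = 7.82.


Chebyshev/Markov inequality: mu(|f| > eps) <= (||f||_p / eps)^p
Step 1: ||f||_4 / eps = 7.82 / 28.52 = 0.274194
Step 2: Raise to power p = 4:
  (0.274194)^4 = 0.005652
Step 3: Therefore mu(|f| > 28.52) <= 0.005652


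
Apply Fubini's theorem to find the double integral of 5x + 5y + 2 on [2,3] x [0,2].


By Fubini, integrate in x first, then y.
Step 1: Fix y, integrate over x in [2,3]:
  integral(5x + 5y + 2, x=2..3)
  = 5*(3^2 - 2^2)/2 + (5y + 2)*(3 - 2)
  = 12.5 + (5y + 2)*1
  = 12.5 + 5y + 2
  = 14.5 + 5y
Step 2: Integrate over y in [0,2]:
  integral(14.5 + 5y, y=0..2)
  = 14.5*2 + 5*(2^2 - 0^2)/2
  = 29 + 10
  = 39


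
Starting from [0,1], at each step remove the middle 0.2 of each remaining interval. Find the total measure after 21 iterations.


Step 1: At each step, fraction remaining = 1 - 0.2 = 0.8
Step 2: After 21 steps, measure = (0.8)^21
Result = 0.009223


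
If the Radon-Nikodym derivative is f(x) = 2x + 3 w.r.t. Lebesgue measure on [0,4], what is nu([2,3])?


nu(A) = integral_A (dnu/dmu) dmu = integral_2^3 (2x + 3) dx
Step 1: Antiderivative F(x) = (2/2)x^2 + 3x
Step 2: F(3) = (2/2)*3^2 + 3*3 = 9 + 9 = 18
Step 3: F(2) = (2/2)*2^2 + 3*2 = 4 + 6 = 10
Step 4: nu([2,3]) = F(3) - F(2) = 18 - 10 = 8


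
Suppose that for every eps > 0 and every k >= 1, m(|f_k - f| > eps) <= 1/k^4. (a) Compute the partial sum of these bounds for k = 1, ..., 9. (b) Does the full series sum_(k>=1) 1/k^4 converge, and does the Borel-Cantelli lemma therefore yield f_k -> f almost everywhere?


Step 1: List the terms 1/k^4 for k = 1 to 9:
  k=1: 1
  k=2: 0.0625
  k=3: 0.012346
  k=4: 0.003906
  k=5: 0.0016
  k=6: 7.716049e-04
  k=7: 4.164931e-04
  k=8: 2.441406e-04
  k=9: 1.524158e-04
Step 2: Partial sum = 1 + 0.0625 + 0.012346 + 0.003906 + 0.0016 + 7.716049e-04 + 4.164931e-04 + 2.441406e-04 + 1.524158e-04
     = 1.081937
Step 3: The full series sum_(k>=1) 1/k^4 converges (p-series with p = 4 > 1; a constant multiple of a convergent series converges).
Step 4: Fix eps > 0. Since sum_k m(|f_k - f| > eps) < infinity, the Borel-Cantelli lemma gives
        m(limsup_k {|f_k - f| > eps}) = 0, i.e. for a.e. x, |f_k(x) - f(x)| <= eps for all large k.
        Applying this with eps = 1/j for j = 1, 2, ... and intersecting the countably many full-measure sets,
        for a.e. x we get limsup_k |f_k(x) - f(x)| <= 1/j for every j, hence f_k -> f almost everywhere.
Conclusion: series converges; Borel-Cantelli yields f_k -> f a.e.


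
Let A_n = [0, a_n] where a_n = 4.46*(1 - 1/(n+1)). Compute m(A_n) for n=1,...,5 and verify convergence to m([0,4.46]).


By continuity of measure from below: if A_n increases to A, then m(A_n) -> m(A).
Here A = [0, 4.46], so m(A) = 4.46
Step 1: a_1 = 4.46*(1 - 1/2) = 2.23, m(A_1) = 2.23
Step 2: a_2 = 4.46*(1 - 1/3) = 2.9733, m(A_2) = 2.9733
Step 3: a_3 = 4.46*(1 - 1/4) = 3.345, m(A_3) = 3.345
Step 4: a_4 = 4.46*(1 - 1/5) = 3.568, m(A_4) = 3.568
Step 5: a_5 = 4.46*(1 - 1/6) = 3.7167, m(A_5) = 3.7167
Limit: m(A_n) -> m([0,4.46]) = 4.46


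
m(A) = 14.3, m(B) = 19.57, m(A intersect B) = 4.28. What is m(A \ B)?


m(A \ B) = m(A) - m(A n B)
= 14.3 - 4.28
= 10.02


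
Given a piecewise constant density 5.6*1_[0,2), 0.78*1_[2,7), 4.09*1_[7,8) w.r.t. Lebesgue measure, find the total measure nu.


Integrate each piece of the Radon-Nikodym derivative:
Step 1: integral_0^2 5.6 dx = 5.6*(2-0) = 5.6*2 = 11.2
Step 2: integral_2^7 0.78 dx = 0.78*(7-2) = 0.78*5 = 3.9
Step 3: integral_7^8 4.09 dx = 4.09*(8-7) = 4.09*1 = 4.09
Total: 11.2 + 3.9 + 4.09 = 19.19


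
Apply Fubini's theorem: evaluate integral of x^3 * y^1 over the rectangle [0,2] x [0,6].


By Fubini's theorem, the double integral factors as a product of single integrals:
Step 1: integral_0^2 x^3 dx = [x^4/4] from 0 to 2
     = 2^4/4 = 4
Step 2: integral_0^6 y^1 dy = [y^2/2] from 0 to 6
     = 6^2/2 = 18
Step 3: Double integral = 4 * 18 = 72


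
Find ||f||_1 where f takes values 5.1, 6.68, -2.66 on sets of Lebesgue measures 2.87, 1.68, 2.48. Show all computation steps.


Step 1: Compute |f_i|^1 for each value:
  |5.1|^1 = 5.1
  |6.68|^1 = 6.68
  |-2.66|^1 = 2.66
Step 2: Multiply by measures and sum:
  5.1 * 2.87 = 14.637
  6.68 * 1.68 = 11.2224
  2.66 * 2.48 = 6.5968
Sum = 14.637 + 11.2224 + 6.5968 = 32.4562
Step 3: Take the p-th root:
||f||_1 = (32.4562)^(1/1) = 32.4562


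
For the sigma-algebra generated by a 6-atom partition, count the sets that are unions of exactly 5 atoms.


Each element of F is a union of some subset of the 6 atoms.
Elements that are unions of exactly 5 atoms correspond to 5-element subsets of the 6 atoms.
Count = C(6, 5) = 6! / (5! * 1!) = 6.


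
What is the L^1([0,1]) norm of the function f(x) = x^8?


Step 1: ||f||_1 = (integral_0^1 |x^8|^1 dx)^(1/1)
     = (integral_0^1 x^8 dx)^(1/1)
Step 2: integral_0^1 x^8 dx = [x^9/(9)] from 0 to 1 = 1^9/9
     = 1/9 = 0.111111
Step 3: ||f||_1 = (0.111111)^(1/1) = 0.111111


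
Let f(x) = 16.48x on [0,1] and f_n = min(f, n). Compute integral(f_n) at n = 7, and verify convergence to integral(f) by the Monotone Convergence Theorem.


f(x) = 16.48x on [0,1]; f_n(x) = min(16.48x, n). At n = 7:
Step 1: f(x) reaches 7 at x = 7/16.48 = 0.424757
Step 2: integral(f_7) = integral(16.48x, 0, 0.424757) + integral(7, 0.424757, 1)
       = 16.48*0.424757^2/2 + 7*(1 - 0.424757)
       = 1.48665 + 4.026699
       = 5.51335
Step 3: As n -> infinity, f_n increases to f, so by MCT integral(f_n) -> integral(f) = 16.48/2 = 8.24.
Convergence: integral(f_7) = 5.51335 -> 8.24 as n -> infinity


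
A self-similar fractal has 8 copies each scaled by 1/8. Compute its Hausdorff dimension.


For a self-similar set with N copies scaled by 1/r:
dim_H = log(N)/log(r) = log(8)/log(8)
= 2.079442/2.079442
= 1


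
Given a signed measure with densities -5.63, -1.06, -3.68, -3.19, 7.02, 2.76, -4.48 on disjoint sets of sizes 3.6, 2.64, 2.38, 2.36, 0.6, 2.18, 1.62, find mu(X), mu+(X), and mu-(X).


Step 1: Compute signed measure on each set:
  Set 1: -5.63 * 3.6 = -20.268
  Set 2: -1.06 * 2.64 = -2.7984
  Set 3: -3.68 * 2.38 = -8.7584
  Set 4: -3.19 * 2.36 = -7.5284
  Set 5: 7.02 * 0.6 = 4.212
  Set 6: 2.76 * 2.18 = 6.0168
  Set 7: -4.48 * 1.62 = -7.2576
Step 2: Total signed measure = (-20.268) + (-2.7984) + (-8.7584) + (-7.5284) + (4.212) + (6.0168) + (-7.2576)
     = -36.382
Step 3: Positive part mu+(X) = sum of positive contributions = 10.2288
Step 4: Negative part mu-(X) = |sum of negative contributions| = 46.6108


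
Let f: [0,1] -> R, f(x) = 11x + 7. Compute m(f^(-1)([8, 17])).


f^(-1)([8, 17]) = {x : 8 <= 11x + 7 <= 17}
Solving: (8 - 7)/11 <= x <= (17 - 7)/11
= [0.090909, 0.909091]
Intersecting with [0,1]: [0.090909, 0.909091]
Measure = 0.909091 - 0.090909 = 0.818182


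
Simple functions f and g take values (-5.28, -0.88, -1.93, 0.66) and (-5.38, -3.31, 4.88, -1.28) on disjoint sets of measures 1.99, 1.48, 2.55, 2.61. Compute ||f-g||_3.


Step 1: Compute differences f_i - g_i:
  -5.28 - -5.38 = 0.1
  -0.88 - -3.31 = 2.43
  -1.93 - 4.88 = -6.81
  0.66 - -1.28 = 1.94
Step 2: Compute |diff|^3 * measure for each set:
  |0.1|^3 * 1.99 = 1.000000e-03 * 1.99 = 0.00199
  |2.43|^3 * 1.48 = 14.348907 * 1.48 = 21.236382
  |-6.81|^3 * 2.55 = 315.821241 * 2.55 = 805.344165
  |1.94|^3 * 2.61 = 7.301384 * 2.61 = 19.056612
Step 3: Sum = 845.639149
Step 4: ||f-g||_3 = (845.639149)^(1/3) = 9.456455


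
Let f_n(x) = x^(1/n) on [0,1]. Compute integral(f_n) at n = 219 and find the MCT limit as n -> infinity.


At n = 219: f_219(x) = x^(1/219).
Step 1: integral(x^(1/219), 0, 1) = [x^(1/219+1) / (1/219+1)] from 0 to 1
     = 1 / (1/219 + 1) = 1 / ((219+1)/219) = 219/(219+1)
     = 219/220 = 0.995455
Step 2: As n -> infinity, f_n(x) = x^(1/n) -> 1 for x in (0,1], and f_n is increasing in n.
By MCT, lim_n integral(f_n) = integral(lim_n f_n) = integral(1, 0, 1) = 1.
Step 3: Verify convergence: 219/220 = 0.995455 -> 1


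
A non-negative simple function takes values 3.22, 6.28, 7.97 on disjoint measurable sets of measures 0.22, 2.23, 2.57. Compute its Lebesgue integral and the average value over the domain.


Step 1: Integral = sum(value_i * measure_i)
= 3.22*0.22 + 6.28*2.23 + 7.97*2.57
= 0.7084 + 14.0044 + 20.4829
= 35.1957
Step 2: Total measure of domain = 0.22 + 2.23 + 2.57 = 5.02
Step 3: Average value = 35.1957 / 5.02 = 7.011096


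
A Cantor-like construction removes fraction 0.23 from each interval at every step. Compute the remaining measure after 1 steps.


Step 1: At each step, fraction remaining = 1 - 0.23 = 0.77
Step 2: After 1 steps, measure = (0.77)^1
Step 3: Computing the power step by step:
  After step 1: 0.77
Result = 0.77


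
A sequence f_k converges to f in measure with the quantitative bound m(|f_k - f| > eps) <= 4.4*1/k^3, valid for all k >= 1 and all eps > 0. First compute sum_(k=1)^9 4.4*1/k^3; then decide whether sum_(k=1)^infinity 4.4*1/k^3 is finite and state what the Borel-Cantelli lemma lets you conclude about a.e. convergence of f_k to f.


Step 1: List the terms 4.4*1/k^3 for k = 1 to 9:
  k=1: 4.4
  k=2: 0.55
  k=3: 0.162963
  k=4: 0.06875
  k=5: 0.0352
  k=6: 0.02037
  k=7: 0.012828
  k=8: 0.008594
  k=9: 0.006036
Step 2: Partial sum = 4.4 + 0.55 + 0.162963 + 0.06875 + 0.0352 + 0.02037 + 0.012828 + 0.008594 + 0.006036
     = 5.264741
Step 3: The full series sum_(k>=1) 4.4*1/k^3 converges (p-series with p = 3 > 1; a constant multiple of a convergent series converges).
Step 4: Fix eps > 0. Since sum_k m(|f_k - f| > eps) < infinity, the Borel-Cantelli lemma gives
        m(limsup_k {|f_k - f| > eps}) = 0, i.e. for a.e. x, |f_k(x) - f(x)| <= eps for all large k.
        Applying this with eps = 1/j for j = 1, 2, ... and intersecting the countably many full-measure sets,
        for a.e. x we get limsup_k |f_k(x) - f(x)| <= 1/j for every j, hence f_k -> f almost everywhere.
Conclusion: series converges; Borel-Cantelli yields f_k -> f a.e.


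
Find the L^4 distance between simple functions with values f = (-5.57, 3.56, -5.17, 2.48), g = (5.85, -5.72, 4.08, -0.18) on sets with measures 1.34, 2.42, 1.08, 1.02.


Step 1: Compute differences f_i - g_i:
  -5.57 - 5.85 = -11.42
  3.56 - -5.72 = 9.28
  -5.17 - 4.08 = -9.25
  2.48 - -0.18 = 2.66
Step 2: Compute |diff|^4 * measure for each set:
  |-11.42|^4 * 1.34 = 17008.437389 * 1.34 = 22791.306101
  |9.28|^4 * 2.42 = 7416.378819 * 2.42 = 17947.636741
  |-9.25|^4 * 1.08 = 7320.941406 * 1.08 = 7906.616719
  |2.66|^4 * 1.02 = 50.064115 * 1.02 = 51.065398
Step 3: Sum = 48696.624959
Step 4: ||f-g||_4 = (48696.624959)^(1/4) = 14.85507


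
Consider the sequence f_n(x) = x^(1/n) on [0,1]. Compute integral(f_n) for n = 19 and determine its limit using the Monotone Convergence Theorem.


At n = 19: f_19(x) = x^(1/19).
Step 1: integral(x^(1/19), 0, 1) = [x^(1/19+1) / (1/19+1)] from 0 to 1
     = 1 / (1/19 + 1) = 1 / ((19+1)/19) = 19/(19+1)
     = 19/20 = 0.95
Step 2: As n -> infinity, f_n(x) = x^(1/n) -> 1 for x in (0,1], and f_n is increasing in n.
By MCT, lim_n integral(f_n) = integral(lim_n f_n) = integral(1, 0, 1) = 1.
Step 3: Verify convergence: 19/20 = 0.95 -> 1


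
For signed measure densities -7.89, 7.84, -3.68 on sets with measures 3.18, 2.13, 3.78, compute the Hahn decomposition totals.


Step 1: Compute signed measure on each set:
  Set 1: -7.89 * 3.18 = -25.0902
  Set 2: 7.84 * 2.13 = 16.6992
  Set 3: -3.68 * 3.78 = -13.9104
Step 2: Total signed measure = (-25.0902) + (16.6992) + (-13.9104)
     = -22.3014
Step 3: Positive part mu+(X) = sum of positive contributions = 16.6992
Step 4: Negative part mu-(X) = |sum of negative contributions| = 39.0006


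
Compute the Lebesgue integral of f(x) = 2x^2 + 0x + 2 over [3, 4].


The Lebesgue integral of a Riemann-integrable function agrees with the Riemann integral.
Antiderivative F(x) = (2/3)x^3 + (0/2)x^2 + 2x
F(4) = (2/3)*4^3 + (0/2)*4^2 + 2*4
     = (2/3)*64 + (0/2)*16 + 2*4
     = 42.666667 + 0.0 + 8
     = 50.666667
F(3) = 24
Integral = F(4) - F(3) = 50.666667 - 24 = 26.666667


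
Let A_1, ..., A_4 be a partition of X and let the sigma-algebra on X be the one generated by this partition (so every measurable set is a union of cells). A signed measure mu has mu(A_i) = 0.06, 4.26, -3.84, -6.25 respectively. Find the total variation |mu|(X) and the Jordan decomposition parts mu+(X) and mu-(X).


Step 1: Every measurable set is a union of atoms (the cells / points), so a Hahn decomposition is
  obtained by grouping atoms by sign: P = union of atoms with mu > 0, N = union of the remaining atoms.
  Atoms in P (indices): 1, 2;  atoms in N (indices): 3, 4
  Positive values: 0.06, 4.26
  Negative values: -3.84, -6.25
Step 2: mu+(X) = mu(P) = sum of positive atom values = 4.32
Step 3: mu-(X) = -mu(N) = sum of |negative atom values| = 10.09
Step 4: |mu|(X) = mu+(X) + mu-(X) = 4.32 + 10.09 = 14.41


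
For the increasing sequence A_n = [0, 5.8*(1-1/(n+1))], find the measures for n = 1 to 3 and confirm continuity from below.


By continuity of measure from below: if A_n increases to A, then m(A_n) -> m(A).
Here A = [0, 5.8], so m(A) = 5.8
Step 1: a_1 = 5.8*(1 - 1/2) = 2.9, m(A_1) = 2.9
Step 2: a_2 = 5.8*(1 - 1/3) = 3.8667, m(A_2) = 3.8667
Step 3: a_3 = 5.8*(1 - 1/4) = 4.35, m(A_3) = 4.35
Limit: m(A_n) -> m([0,5.8]) = 5.8


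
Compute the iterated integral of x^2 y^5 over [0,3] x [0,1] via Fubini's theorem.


By Fubini's theorem, the double integral factors as a product of single integrals:
Step 1: integral_0^3 x^2 dx = [x^3/3] from 0 to 3
     = 3^3/3 = 9
Step 2: integral_0^1 y^5 dy = [y^6/6] from 0 to 1
     = 1^6/6 = 0.166667
Step 3: Double integral = 9 * 0.166667 = 1.5


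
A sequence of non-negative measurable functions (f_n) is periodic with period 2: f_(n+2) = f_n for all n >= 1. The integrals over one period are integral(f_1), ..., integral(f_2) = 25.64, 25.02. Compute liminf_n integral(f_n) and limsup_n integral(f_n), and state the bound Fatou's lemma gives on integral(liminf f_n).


The sequence (integral(f_n)) is periodic with period 2, repeating the values 25.64, 25.02 indefinitely.
Step 1: For a periodic sequence, every tail (a_m, a_(m+1), ...) contains all 2 period values infinitely often.
Step 2: Hence inf of every tail = min of the period values = min(25.64, 25.02) = 25.02.
        liminf_n integral(f_n) = sup over m of (inf of tail from m) = 25.02.
Step 3: Similarly sup of every tail = max of the period values = 25.64.
        limsup_n integral(f_n) = 25.64.
Step 4: Fatou's lemma: integral(liminf_n f_n) <= liminf_n integral(f_n) = 25.02.
        So the integral of the pointwise liminf is at most 25.02.


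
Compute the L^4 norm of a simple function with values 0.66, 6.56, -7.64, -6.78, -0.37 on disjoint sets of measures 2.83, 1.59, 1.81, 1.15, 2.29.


Step 1: Compute |f_i|^4 for each value:
  |0.66|^4 = 0.189747
  |6.56|^4 = 1851.890729
  |-7.64|^4 = 3407.010204
  |-6.78|^4 = 2113.093799
  |-0.37|^4 = 0.018742
Step 2: Multiply by measures and sum:
  0.189747 * 2.83 = 0.536985
  1851.890729 * 1.59 = 2944.506259
  3407.010204 * 1.81 = 6166.68847
  2113.093799 * 1.15 = 2430.057868
  0.018742 * 2.29 = 0.042918
Sum = 0.536985 + 2944.506259 + 6166.68847 + 2430.057868 + 0.042918 = 11541.8325
Step 3: Take the p-th root:
||f||_4 = (11541.8325)^(1/4) = 10.364985


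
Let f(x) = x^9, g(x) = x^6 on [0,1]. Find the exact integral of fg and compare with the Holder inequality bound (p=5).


Step 1: Exact integral of f*g = integral(x^15, 0, 1) = 1/16
     = 0.0625
Step 2: Holder bound with p=5, q=1.25:
  ||f||_p = (integral x^45 dx)^(1/5) = (1/46)^(1/5) = 0.464995
  ||g||_q = (integral x^7.5 dx)^(1/1.25) = (1/8.5)^(1/1.25) = 0.180495
Step 3: Holder bound = ||f||_p * ||g||_q = 0.464995 * 0.180495 = 0.083929
Verification: 0.0625 <= 0.083929 (Holder holds)


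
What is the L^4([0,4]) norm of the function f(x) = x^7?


Step 1: ||f||_4 = (integral_0^4 |x^7|^4 dx)^(1/4)
     = (integral_0^4 x^28 dx)^(1/4)
Step 2: integral_0^4 x^28 dx = [x^29/(29)] from 0 to 4 = 4^29/29
     = 288230376151711744/29 = 9.938978e+15
Step 3: ||f||_4 = (9.938978e+15)^(1/4) = 9984.709588


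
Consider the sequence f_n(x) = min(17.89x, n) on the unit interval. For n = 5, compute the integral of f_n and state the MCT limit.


f(x) = 17.89x on [0,1]; f_n(x) = min(17.89x, n). At n = 5:
Step 1: f(x) reaches 5 at x = 5/17.89 = 0.279486
Step 2: integral(f_5) = integral(17.89x, 0, 0.279486) + integral(5, 0.279486, 1)
       = 17.89*0.279486^2/2 + 5*(1 - 0.279486)
       = 0.698714 + 3.602571
       = 4.301286
Step 3: As n -> infinity, f_n increases to f, so by MCT integral(f_n) -> integral(f) = 17.89/2 = 8.945.
Convergence: integral(f_5) = 4.301286 -> 8.945 as n -> infinity


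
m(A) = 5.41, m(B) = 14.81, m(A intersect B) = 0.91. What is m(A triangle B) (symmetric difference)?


m(A Delta B) = m(A) + m(B) - 2*m(A n B)
= 5.41 + 14.81 - 2*0.91
= 5.41 + 14.81 - 1.82
= 18.4


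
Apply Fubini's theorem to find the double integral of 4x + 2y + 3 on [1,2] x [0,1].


By Fubini, integrate in x first, then y.
Step 1: Fix y, integrate over x in [1,2]:
  integral(4x + 2y + 3, x=1..2)
  = 4*(2^2 - 1^2)/2 + (2y + 3)*(2 - 1)
  = 6 + (2y + 3)*1
  = 6 + 2y + 3
  = 9 + 2y
Step 2: Integrate over y in [0,1]:
  integral(9 + 2y, y=0..1)
  = 9*1 + 2*(1^2 - 0^2)/2
  = 9 + 1
  = 10


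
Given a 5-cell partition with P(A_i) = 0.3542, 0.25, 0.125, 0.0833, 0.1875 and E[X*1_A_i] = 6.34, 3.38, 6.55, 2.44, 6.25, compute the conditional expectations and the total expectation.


For each cell A_i: E[X|A_i] = E[X*1_A_i] / P(A_i)
Step 1: E[X|A_1] = 6.34 / 0.3542 = 17.899492
Step 2: E[X|A_2] = 3.38 / 0.25 = 13.52
Step 3: E[X|A_3] = 6.55 / 0.125 = 52.4
Step 4: E[X|A_4] = 2.44 / 0.0833 = 29.291717
Step 5: E[X|A_5] = 6.25 / 0.1875 = 33.333333
Verification: E[X] = sum E[X*1_A_i] = 6.34 + 3.38 + 6.55 + 2.44 + 6.25 = 24.96


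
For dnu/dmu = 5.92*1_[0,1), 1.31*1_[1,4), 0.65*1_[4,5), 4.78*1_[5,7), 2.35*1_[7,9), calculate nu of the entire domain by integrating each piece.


Integrate each piece of the Radon-Nikodym derivative:
Step 1: integral_0^1 5.92 dx = 5.92*(1-0) = 5.92*1 = 5.92
Step 2: integral_1^4 1.31 dx = 1.31*(4-1) = 1.31*3 = 3.93
Step 3: integral_4^5 0.65 dx = 0.65*(5-4) = 0.65*1 = 0.65
Step 4: integral_5^7 4.78 dx = 4.78*(7-5) = 4.78*2 = 9.56
Step 5: integral_7^9 2.35 dx = 2.35*(9-7) = 2.35*2 = 4.7
Total: 5.92 + 3.93 + 0.65 + 9.56 + 4.7 = 24.76


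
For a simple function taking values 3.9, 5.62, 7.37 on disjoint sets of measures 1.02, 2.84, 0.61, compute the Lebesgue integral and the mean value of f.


Step 1: Integral = sum(value_i * measure_i)
= 3.9*1.02 + 5.62*2.84 + 7.37*0.61
= 3.978 + 15.9608 + 4.4957
= 24.4345
Step 2: Total measure of domain = 1.02 + 2.84 + 0.61 = 4.47
Step 3: Average value = 24.4345 / 4.47 = 5.466331


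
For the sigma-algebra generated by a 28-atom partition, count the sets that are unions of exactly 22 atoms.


Each element of F is a union of some subset of the 28 atoms.
Elements that are unions of exactly 22 atoms correspond to 22-element subsets of the 28 atoms.
Count = C(28, 22) = 28! / (22! * 6!) = 376740.


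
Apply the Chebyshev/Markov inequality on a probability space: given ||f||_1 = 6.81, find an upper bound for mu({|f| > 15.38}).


Chebyshev/Markov inequality: mu(|f| > eps) <= (||f||_p / eps)^p
Step 1: ||f||_1 / eps = 6.81 / 15.38 = 0.442783
Step 2: Raise to power p = 1:
  (0.442783)^1 = 0.442783
Step 3: Therefore mu(|f| > 15.38) <= 0.442783


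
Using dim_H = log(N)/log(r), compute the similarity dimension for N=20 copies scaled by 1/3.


For a self-similar set with N copies scaled by 1/r:
dim_H = log(N)/log(r) = log(20)/log(3)
= 2.995732/1.098612
= 2.726833


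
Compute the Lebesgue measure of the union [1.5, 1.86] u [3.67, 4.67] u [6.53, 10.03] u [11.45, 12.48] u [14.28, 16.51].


For pairwise disjoint intervals, m(union) = sum of lengths.
= (1.86 - 1.5) + (4.67 - 3.67) + (10.03 - 6.53) + (12.48 - 11.45) + (16.51 - 14.28)
= 0.36 + 1 + 3.5 + 1.03 + 2.23
= 8.12


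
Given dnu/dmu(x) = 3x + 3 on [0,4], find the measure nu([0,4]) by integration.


nu(A) = integral_A (dnu/dmu) dmu = integral_0^4 (3x + 3) dx
Step 1: Antiderivative F(x) = (3/2)x^2 + 3x
Step 2: F(4) = (3/2)*4^2 + 3*4 = 24 + 12 = 36
Step 3: F(0) = (3/2)*0^2 + 3*0 = 0.0 + 0 = 0.0
Step 4: nu([0,4]) = F(4) - F(0) = 36 - 0.0 = 36


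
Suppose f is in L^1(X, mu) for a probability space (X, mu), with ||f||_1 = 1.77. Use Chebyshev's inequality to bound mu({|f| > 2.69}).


Chebyshev/Markov inequality: mu(|f| > eps) <= (||f||_p / eps)^p
Step 1: ||f||_1 / eps = 1.77 / 2.69 = 0.657993
Step 2: Raise to power p = 1:
  (0.657993)^1 = 0.657993
Step 3: Therefore mu(|f| > 2.69) <= 0.657993


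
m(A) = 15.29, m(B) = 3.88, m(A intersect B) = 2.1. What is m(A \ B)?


m(A \ B) = m(A) - m(A n B)
= 15.29 - 2.1
= 13.19


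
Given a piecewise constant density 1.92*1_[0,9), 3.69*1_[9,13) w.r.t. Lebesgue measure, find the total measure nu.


Integrate each piece of the Radon-Nikodym derivative:
Step 1: integral_0^9 1.92 dx = 1.92*(9-0) = 1.92*9 = 17.28
Step 2: integral_9^13 3.69 dx = 3.69*(13-9) = 3.69*4 = 14.76
Total: 17.28 + 14.76 = 32.04


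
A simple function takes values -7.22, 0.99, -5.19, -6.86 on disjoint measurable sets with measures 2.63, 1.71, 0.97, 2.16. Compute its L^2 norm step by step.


Step 1: Compute |f_i|^2 for each value:
  |-7.22|^2 = 52.1284
  |0.99|^2 = 0.9801
  |-5.19|^2 = 26.9361
  |-6.86|^2 = 47.0596
Step 2: Multiply by measures and sum:
  52.1284 * 2.63 = 137.097692
  0.9801 * 1.71 = 1.675971
  26.9361 * 0.97 = 26.128017
  47.0596 * 2.16 = 101.648736
Sum = 137.097692 + 1.675971 + 26.128017 + 101.648736 = 266.550416
Step 3: Take the p-th root:
||f||_2 = (266.550416)^(1/2) = 16.326372


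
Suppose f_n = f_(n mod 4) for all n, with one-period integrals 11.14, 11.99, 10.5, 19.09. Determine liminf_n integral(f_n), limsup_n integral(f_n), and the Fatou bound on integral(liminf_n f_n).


The sequence (integral(f_n)) is periodic with period 4, repeating the values 11.14, 11.99, 10.5, 19.09 indefinitely.
Step 1: For a periodic sequence, every tail (a_m, a_(m+1), ...) contains all 4 period values infinitely often.
Step 2: Hence inf of every tail = min of the period values = min(11.14, 11.99, 10.5, 19.09) = 10.5.
        liminf_n integral(f_n) = sup over m of (inf of tail from m) = 10.5.
Step 3: Similarly sup of every tail = max of the period values = 19.09.
        limsup_n integral(f_n) = 19.09.
Step 4: Fatou's lemma: integral(liminf_n f_n) <= liminf_n integral(f_n) = 10.5.
        So the integral of the pointwise liminf is at most 10.5.


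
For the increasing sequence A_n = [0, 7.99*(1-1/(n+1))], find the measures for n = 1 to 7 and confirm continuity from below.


By continuity of measure from below: if A_n increases to A, then m(A_n) -> m(A).
Here A = [0, 7.99], so m(A) = 7.99
Step 1: a_1 = 7.99*(1 - 1/2) = 3.995, m(A_1) = 3.995
Step 2: a_2 = 7.99*(1 - 1/3) = 5.3267, m(A_2) = 5.3267
Step 3: a_3 = 7.99*(1 - 1/4) = 5.9925, m(A_3) = 5.9925
Step 4: a_4 = 7.99*(1 - 1/5) = 6.392, m(A_4) = 6.392
Step 5: a_5 = 7.99*(1 - 1/6) = 6.6583, m(A_5) = 6.6583
Step 6: a_6 = 7.99*(1 - 1/7) = 6.8486, m(A_6) = 6.8486
Step 7: a_7 = 7.99*(1 - 1/8) = 6.9912, m(A_7) = 6.9912
Limit: m(A_n) -> m([0,7.99]) = 7.99


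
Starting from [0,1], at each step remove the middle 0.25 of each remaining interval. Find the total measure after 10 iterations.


Step 1: At each step, fraction remaining = 1 - 0.25 = 0.75
Step 2: After 10 steps, measure = (0.75)^10
Result = 0.056314


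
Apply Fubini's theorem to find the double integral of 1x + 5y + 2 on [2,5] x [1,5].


By Fubini, integrate in x first, then y.
Step 1: Fix y, integrate over x in [2,5]:
  integral(1x + 5y + 2, x=2..5)
  = 1*(5^2 - 2^2)/2 + (5y + 2)*(5 - 2)
  = 10.5 + (5y + 2)*3
  = 10.5 + 15y + 6
  = 16.5 + 15y
Step 2: Integrate over y in [1,5]:
  integral(16.5 + 15y, y=1..5)
  = 16.5*4 + 15*(5^2 - 1^2)/2
  = 66 + 180
  = 246
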